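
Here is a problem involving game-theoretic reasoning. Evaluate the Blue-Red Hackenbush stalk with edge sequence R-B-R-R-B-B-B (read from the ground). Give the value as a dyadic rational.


Edges (from ground): R-B-R-R-B-B-B
By Berlekamp's sign-expansion rule, a Blue-Red Hackenbush stalk has the value of the surreal number whose sign sequence is the edge sequence with B -> + and R -> -.
Sign sequence: -+--+++
Trace the sign expansion in the surreal number tree, starting from 0:
Edge 1: R (sign -) -> bounds (-inf, 0), value = -1
Edge 2: B (sign +) -> bounds (-1, 0), value = -1/2
Edge 3: R (sign -) -> bounds (-1, -1/2), value = -3/4
Edge 4: R (sign -) -> bounds (-1, -3/4), value = -7/8
Edge 5: B (sign +) -> bounds (-7/8, -3/4), value = -13/16
Edge 6: B (sign +) -> bounds (-13/16, -3/4), value = -25/32
Edge 7: B (sign +) -> bounds (-25/32, -3/4), value = -49/64
Game value = -49/64

-49/64


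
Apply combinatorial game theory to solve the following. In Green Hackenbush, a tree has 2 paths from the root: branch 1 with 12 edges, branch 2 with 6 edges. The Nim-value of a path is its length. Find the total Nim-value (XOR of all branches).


The tree has 2 branches from the ground vertex.
In Green Hackenbush, the Nim-value of a simple path of length k is k.
Branch 1: length 12, Nim-value = 12
Branch 2: length 6, Nim-value = 6
Total Nim-value = XOR of all branch values:
0 XOR 12 = 12
12 XOR 6 = 10
Nim-value of the tree = 10

10


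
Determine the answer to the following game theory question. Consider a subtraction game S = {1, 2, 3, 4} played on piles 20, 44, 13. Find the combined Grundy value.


Subtraction set: {1, 2, 3, 4}
For this subtraction set, G(n) = n mod 5 (period = max + 1 = 5).
Pile 1 (size 20): G(20) = 20 mod 5 = 0
Pile 2 (size 44): G(44) = 44 mod 5 = 4
Pile 3 (size 13): G(13) = 13 mod 5 = 3
Total Grundy value = XOR of all: 0 XOR 4 XOR 3 = 7

7


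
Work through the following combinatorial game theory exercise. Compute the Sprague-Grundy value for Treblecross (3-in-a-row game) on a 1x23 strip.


Treblecross: place X on empty cells; 3-in-a-row wins.
Playing within two cells of an existing X lets the opponent win at once, so sensible play treats the cells i-2..i+2 around each X as dead. The player left with no safe cell loses, so this is a normal-play take-away game on strips of safe cells.
Placing X at cell i (0-indexed) of a strip of k safe cells leaves independent strips of sizes max(0, i-2) and max(0, k-i-3). Hence G(k) = mex{ G(max(0,i-2)) XOR G(max(0,k-i-3)) : 0 <= i < k }, with G(0) = 0.
G(1): splits (0,0):0^0=0 -> mex({0}) = 1
G(2): splits (0,0):0^0=0 -> mex({0}) = 1
G(3): splits (0,0):0^0=0 -> mex({0}) = 1
G(4): splits (0,1):0^1=1 (0,0):0^0=0 -> mex({0, 1}) = 2
G(5): splits (0,2):0^1=1 (0,1):0^1=1 (0,0):0^0=0 -> mex({0, 1}) = 2
G(6) = mex({1}) = 0
G(7) = mex({0, 1, 2}) = 3
G(8) = mex({0, 1, 2}) = 3
G(9) = mex({0, 2}) = 1
G(10) = mex({0, 2, 3}) = 1
G(11) = mex({0, 3}) = 1
G(12) = mex({1, 3}) = 0
G(13) = mex({0, 1, 2, 3}) = 4
G(14) = mex({0, 1, 2}) = 3
G(15) = mex({0, 1, 2}) = 3
G(16) = mex({0, 1, 2, 4}) = 3
G(17) = mex({0, 1, 3, 4}) = 2
G(18) = mex({0, 1, 3, 4}) = 2
G(19) = mex({0, 1, 3, 5}) = 2
G(20) = mex({0, 1, 2, 3, 5}) = 4
G(21) = mex({0, 1, 2, 3, 5}) = 4
G(22) = mex({1, 2, 6}) = 0
G(23) = mex({0, 1, 2, 3, 4, 6}) = 5
Therefore G(23) = 5.

5


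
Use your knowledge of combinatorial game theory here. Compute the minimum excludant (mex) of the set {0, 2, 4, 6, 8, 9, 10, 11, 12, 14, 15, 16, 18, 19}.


Set = {0, 2, 4, 6, 8, 9, 10, 11, 12, 14, 15, 16, 18, 19}
0 is in the set.
1 is NOT in the set. This is the mex.
mex = 1

1


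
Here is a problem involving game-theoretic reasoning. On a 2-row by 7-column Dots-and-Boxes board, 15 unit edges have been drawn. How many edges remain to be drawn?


Grid: 2 x 7 boxes, i.e. 3 rows and 8 columns of dots.
Horizontal edges: (rows + 1) * cols = 3 * 7 = 21
Vertical edges: rows * (cols + 1) = 2 * 8 = 16
Total edges: 21 + 16 = 37
Edges drawn: 15
Remaining: 37 - 15 = 22

22


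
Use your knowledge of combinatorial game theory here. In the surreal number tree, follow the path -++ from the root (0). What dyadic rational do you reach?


Sign expansion: -++
Rule: track bounds (lo, hi), initially (-inf, +inf). On '+', the current value becomes lo and we move to the simplest number in (value, hi): value + 1 if hi = +inf, otherwise the midpoint (value + hi)/2. On '-', the current value becomes hi and we move to value - 1 if lo = -inf, otherwise the midpoint (lo + value)/2.
Start at 0.
Step 1: sign = -, move left. Bounds: (-inf, 0). Value = -1
Step 2: sign = +, move right. Bounds: (-1, 0). Value = -1/2
Step 3: sign = +, move right. Bounds: (-1/2, 0). Value = -1/4
The surreal number with sign expansion -++ is -1/4.

-1/4


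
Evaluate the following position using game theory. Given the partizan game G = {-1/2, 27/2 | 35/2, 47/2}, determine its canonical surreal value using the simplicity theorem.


Left options: {-1/2, 27/2}, max = 27/2
Right options: {35/2, 47/2}, min = 35/2
All options are numbers and max(Left) < min(Right), so by the simplicity theorem the value is the simplest (earliest-born) number strictly between 27/2 and 35/2.
Integers 14 through 17 all lie strictly between 27/2 and 35/2.
Among integers, the simplest (lowest birthday = smallest |n|; 0 is born on day 0, +-n on day n) is 14.
No non-integer in the interval can be simpler: if x is a non-integer in the interval, then floor(x) or ceil(x) also lies in the interval (the interval contains an integer), and both are proper prefixes of x's sign expansion, i.e. born earlier. So the game value is 14.
Game value = 14

14


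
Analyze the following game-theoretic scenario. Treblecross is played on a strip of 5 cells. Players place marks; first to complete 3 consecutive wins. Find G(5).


Treblecross: place X on empty cells; 3-in-a-row wins.
Playing within two cells of an existing X lets the opponent win at once, so sensible play treats the cells i-2..i+2 around each X as dead. The player left with no safe cell loses, so this is a normal-play take-away game on strips of safe cells.
Placing X at cell i (0-indexed) of a strip of k safe cells leaves independent strips of sizes max(0, i-2) and max(0, k-i-3). Hence G(k) = mex{ G(max(0,i-2)) XOR G(max(0,k-i-3)) : 0 <= i < k }, with G(0) = 0.
G(1): splits (0,0):0^0=0 -> mex({0}) = 1
G(2): splits (0,0):0^0=0 -> mex({0}) = 1
G(3): splits (0,0):0^0=0 -> mex({0}) = 1
G(4): splits (0,1):0^1=1 (0,0):0^0=0 -> mex({0, 1}) = 2
G(5): splits (0,2):0^1=1 (0,1):0^1=1 (0,0):0^0=0 -> mex({0, 1}) = 2
Therefore G(5) = 2.

2


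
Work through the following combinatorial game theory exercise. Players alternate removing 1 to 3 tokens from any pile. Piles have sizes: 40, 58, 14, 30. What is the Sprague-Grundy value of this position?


Subtraction set: {1, 2, 3}
For this subtraction set, G(n) = n mod 4 (period = max + 1 = 4).
Pile 1 (size 40): G(40) = 40 mod 4 = 0
Pile 2 (size 58): G(58) = 58 mod 4 = 2
Pile 3 (size 14): G(14) = 14 mod 4 = 2
Pile 4 (size 30): G(30) = 30 mod 4 = 2
Total Grundy value = XOR of all: 0 XOR 2 XOR 2 XOR 2 = 2

2


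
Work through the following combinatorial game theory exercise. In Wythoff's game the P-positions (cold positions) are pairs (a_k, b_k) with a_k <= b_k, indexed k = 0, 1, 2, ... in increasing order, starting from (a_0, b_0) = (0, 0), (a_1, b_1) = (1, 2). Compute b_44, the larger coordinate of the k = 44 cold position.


By Wythoff's theorem, a_k = floor(k * phi) and b_k = floor(k * phi^2) = a_k + k, where phi = (1 + sqrt(5))/2 is the golden ratio.
phi = (1 + sqrt(5))/2 = 1.618034
phi^2 = phi + 1 = 2.618034
k = 44
k * phi^2 = 44 * 2.618034 = 115.193496
b_44 = floor(k * phi^2) = 115 (check: a_44 + k = 71 + 44 = 115)

115


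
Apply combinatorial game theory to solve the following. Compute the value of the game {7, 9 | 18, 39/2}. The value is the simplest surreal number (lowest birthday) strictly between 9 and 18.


Left options: {7, 9}, max = 9
Right options: {18, 39/2}, min = 18
All options are numbers and max(Left) < min(Right), so by the simplicity theorem the value is the simplest (earliest-born) number strictly between 9 and 18.
Integers 10 through 17 all lie strictly between 9 and 18.
Among integers, the simplest (lowest birthday = smallest |n|; 0 is born on day 0, +-n on day n) is 10.
No non-integer in the interval can be simpler: if x is a non-integer in the interval, then floor(x) or ceil(x) also lies in the interval (the interval contains an integer), and both are proper prefixes of x's sign expansion, i.e. born earlier. So the game value is 10.
Game value = 10

10


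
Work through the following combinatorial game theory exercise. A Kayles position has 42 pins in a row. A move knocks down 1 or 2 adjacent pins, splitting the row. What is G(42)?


Kayles: a move removes 1 or 2 adjacent pins from a contiguous row.
Removing pins from a row of k leaves two independent rows (a, b) with a + b = k - 1 (one pin) or a + b = k - 2 (two pins); an end removal gives a = 0.
By Sprague-Grundy, G(k) = mex{ G(a) XOR G(b) } over all these splits. G(0) = 0.
G(1): splits (0,0):0^0=0 -> mex({0}) = 1
G(2): splits (0,1):0^1=1 (0,0):0^0=0 -> mex({0, 1}) = 2
G(3): splits (0,2):0^2=2 (1,1):1^1=0 (0,1):0^1=1 -> mex({0, 1, 2}) = 3
G(4): splits (0,3):0^3=3 (1,2):1^2=3 (0,2):0^2=2 (1,1):1^1=0 -> mex({0, 2, 3}) = 1
G(5): splits (0,4):0^1=1 (1,3):1^3=2 (2,2):2^2=0 (0,3):0^3=3 (1,2):1^2=3 -> mex({0, 1, 2, 3}) = 4
G(6) = mex({0, 1, 2, 4}) = 3
G(7) = mex({0, 1, 3, 4, 5}) = 2
G(8) = mex({0, 2, 3, 5, 6}) = 1
G(9) = mex({0, 1, 2, 3, 6, 7}) = 4
G(10) = mex({0, 1, 3, 4, 5, 7}) = 2
G(11) = mex({0, 1, 2, 3, 4, 5}) = 6
G(12) = mex({0, 1, 2, 3, 5, 6, 7}) = 4
G(13) = mex({0, 2, 3, 4, 6, 7}) = 1
G(14) = mex({0, 1, 4, 5, 6, 7}) = 2
G(15) = mex({0, 1, 2, 3, 4, 5, 6}) = 7
G(16) = mex({0, 2, 3, 5, 6, 7}) = 1
G(17) = mex({0, 1, 2, 3, 5, 6, 7}) = 4
G(18) = mex({0, 1, 2, 4, 5, 6}) = 3
G(19) = mex({0, 1, 3, 4, 5, 7}) = 2
G(20) = mex({0, 2, 3, 4, 5, 6, 7}) = 1
G(21) = mex({0, 1, 2, 3, 5, 6, 7}) = 4
G(22) = mex({0, 1, 2, 3, 4, 5, 7}) = 6
G(23) = mex({0, 1, 2, 3, 4, 5, 6}) = 7
G(24) = mex({0, 1, 2, 3, 5, 6, 7}) = 4
G(25) = mex({0, 2, 3, 4, 6, 7}) = 1
G(26) = mex({0, 1, 3, 4, 5, 6, 7}) = 2
G(27) = mex({0, 1, 2, 3, 4, 5, 6, 7}) = 8
G(28) = mex({0, 1, 2, 3, 4, 6, 7, 8}) = 5
G(29) = mex({0, 1, 2, 3, 5, 6, 7, 8, 9}) = 4
G(30) = mex({0, 1, 2, 3, 4, 5, 6, 9, 10}) = 7
G(31) = mex({0, 1, 3, 4, 5, 7, 10, 11}) = 2
G(32) = mex({0, 2, 3, 4, 5, 6, 7, 9, 11}) = 1
G(33) = mex({0, 1, 2, 3, 4, 5, 6, 7, 9, 12}) = 8
G(34) = mex({0, 1, 2, 3, 4, 5, 7, 8, 11, 12}) = 6
G(35) = mex({0, 1, 2, 3, 4, 5, 6, 8, 9, 10, 11}) = 7
G(36) = mex({0, 1, 2, 3, 5, 6, 7, 9, 10}) = 4
G(37) = mex({0, 2, 3, 4, 6, 7, 9, 10, 11, 12}) = 1
G(38) = mex({0, 1, 3, 4, 5, 6, 7, 9, 10, 11, 12}) = 2
G(39) = mex({0, 1, 2, 4, 5, 6, 7, 9, 10, 12, 14}) = 3
G(40) = mex({0, 2, 3, 4, 6, 7, 11, 12, 14}) = 1
G(41) = mex({0, 1, 2, 3, 5, 6, 7, 9, 10, 11, 12}) = 4
G(42) = mex({0, 1, 2, 3, 4, 5, 6, 9, 10}) = 7
Therefore G(42) = 7.

7


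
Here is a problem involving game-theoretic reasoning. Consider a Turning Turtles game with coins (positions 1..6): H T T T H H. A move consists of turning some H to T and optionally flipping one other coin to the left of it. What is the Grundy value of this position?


Coins: H T T T H H
Key fact: a single head at position k behaves exactly like a Nim heap of size k (turning it to T and optionally flipping a coin at j < k corresponds to moving the heap from k to j, or to 0), and heads combine as a disjunctive sum (two heads at the same place would cancel, matching j XOR j = 0). So the Nim-value is the XOR of the 1-indexed positions of the heads.
Face-up positions (1-indexed): [1, 5, 6]
XOR 0 with 1: 0 XOR 1 = 1
XOR 1 with 5: 1 XOR 5 = 4
XOR 4 with 6: 4 XOR 6 = 2
Nim-value = 2

2


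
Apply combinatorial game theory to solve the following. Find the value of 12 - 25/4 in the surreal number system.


x = 12, y = 25/4
Converting to common denominator: 4
x = 48/4, y = 25/4
x - y = 12 - 25/4 = 23/4

23/4


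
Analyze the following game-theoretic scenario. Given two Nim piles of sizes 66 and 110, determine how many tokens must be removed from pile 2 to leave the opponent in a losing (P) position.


Piles: 66 and 110
Current XOR: 66 XOR 110 = 44 (non-zero, so this is an N-position).
To make the XOR zero, we need to find a move that balances the piles.
For pile 2 (size 110): target = 110 XOR 44 = 66
We reduce pile 2 from 110 to 66.
Tokens removed: 110 - 66 = 44
Verification: 66 XOR 66 = 0

44


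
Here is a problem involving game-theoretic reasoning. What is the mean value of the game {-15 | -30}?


Game = {-15 | -30}, a switch {a | b} with numbers a > b.
Its thermograph has left wall a - t and right wall b + t, which meet at t = (a - b)/2, where both equal (a + b)/2. So the mast (mean value) is at (a + b)/2.
Mean = (-15 + (-30))/2 = -45/2 = -45/2

-45/2


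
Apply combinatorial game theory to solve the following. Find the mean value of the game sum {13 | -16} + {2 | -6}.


G1 = {13 | -16}, G2 = {2 | -6}
Each is a switch {a | b} with numbers a > b; its mean value is (a + b)/2, and mean value is additive over game sums: m(G1 + G2) = m(G1) + m(G2).
Mean of G1 = (13 + (-16))/2 = -3/2 = -3/2
Mean of G2 = (2 + (-6))/2 = -4/2 = -2
Mean of G1 + G2 = -3/2 + -2 = -7/2

-7/2


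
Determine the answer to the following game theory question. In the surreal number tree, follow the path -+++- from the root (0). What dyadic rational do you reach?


Sign expansion: -+++-
Rule: track bounds (lo, hi), initially (-inf, +inf). On '+', the current value becomes lo and we move to the simplest number in (value, hi): value + 1 if hi = +inf, otherwise the midpoint (value + hi)/2. On '-', the current value becomes hi and we move to value - 1 if lo = -inf, otherwise the midpoint (lo + value)/2.
Start at 0.
Step 1: sign = -, move left. Bounds: (-inf, 0). Value = -1
Step 2: sign = +, move right. Bounds: (-1, 0). Value = -1/2
Step 3: sign = +, move right. Bounds: (-1/2, 0). Value = -1/4
Step 4: sign = +, move right. Bounds: (-1/4, 0). Value = -1/8
Step 5: sign = -, move left. Bounds: (-1/4, -1/8). Value = -3/16
The surreal number with sign expansion -+++- is -3/16.

-3/16


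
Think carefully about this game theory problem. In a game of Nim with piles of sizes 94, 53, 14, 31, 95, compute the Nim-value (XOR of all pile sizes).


We need the XOR (exclusive or) of all pile sizes.
After XOR-ing pile 1 (size 94): 0 XOR 94 = 94
After XOR-ing pile 2 (size 53): 94 XOR 53 = 107
After XOR-ing pile 3 (size 14): 107 XOR 14 = 101
After XOR-ing pile 4 (size 31): 101 XOR 31 = 122
After XOR-ing pile 5 (size 95): 122 XOR 95 = 37
The Nim-value of this position is 37.

37


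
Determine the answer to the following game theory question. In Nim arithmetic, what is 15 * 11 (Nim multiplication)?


Nim multiplication is bilinear over XOR: (u XOR v) * w = (u*w) XOR (v*w).
So we split each operand into its bit components and XOR the pairwise Nim products.
15 = 1 + 2 + 4 + 8 (as XOR of powers of 2).
11 = 1 + 2 + 8 (as XOR of powers of 2).
Using the standard Nim-product table on single bits:
  2*2 = 3,   2*4 = 8,   2*8 = 12,
  4*4 = 6,   4*8 = 11,  8*8 = 13,
and  1*x = x (identity), k*l = l*k (commutative).
Pairwise Nim products:
  1 * 1 = 1
  1 * 2 = 2
  1 * 8 = 8
  2 * 1 = 2
  2 * 2 = 3
  2 * 8 = 12
  4 * 1 = 4
  4 * 2 = 8
  4 * 8 = 11
  8 * 1 = 8
  8 * 2 = 12
  8 * 8 = 13
XOR them: 1 XOR 2 XOR 8 XOR 2 XOR 3 XOR 12 XOR 4 XOR 8 XOR 11 XOR 8 XOR 12 XOR 13 = 8.
Result: 15 * 11 = 8 (in Nim).

8


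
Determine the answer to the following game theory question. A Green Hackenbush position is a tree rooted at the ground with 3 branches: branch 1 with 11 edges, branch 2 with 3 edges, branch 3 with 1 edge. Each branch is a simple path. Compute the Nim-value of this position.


The tree has 3 branches from the ground vertex.
In Green Hackenbush, the Nim-value of a simple path of length k is k.
Branch 1: length 11, Nim-value = 11
Branch 2: length 3, Nim-value = 3
Branch 3: length 1, Nim-value = 1
Total Nim-value = XOR of all branch values:
0 XOR 11 = 11
11 XOR 3 = 8
8 XOR 1 = 9
Nim-value of the tree = 9

9


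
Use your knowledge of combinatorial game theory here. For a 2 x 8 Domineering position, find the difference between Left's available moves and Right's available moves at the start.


Board is 2 x 8 (rows x cols).
Left (vertical) placements: (rows-1) * cols = 1 * 8 = 8
Right (horizontal) placements: rows * (cols-1) = 2 * 7 = 14
Advantage = Left - Right = 8 - 14 = -6

-6


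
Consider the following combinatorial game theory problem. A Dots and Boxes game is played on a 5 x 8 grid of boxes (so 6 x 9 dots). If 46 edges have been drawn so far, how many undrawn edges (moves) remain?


Grid: 5 x 8 boxes, i.e. 6 rows and 9 columns of dots.
Horizontal edges: (rows + 1) * cols = 6 * 8 = 48
Vertical edges: rows * (cols + 1) = 5 * 9 = 45
Total edges: 48 + 45 = 93
Edges drawn: 46
Remaining: 93 - 46 = 47

47


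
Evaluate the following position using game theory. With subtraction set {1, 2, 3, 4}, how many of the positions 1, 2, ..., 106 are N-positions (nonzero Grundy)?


Subtraction set S = {1, 2, 3, 4}, so G(n) = n mod 5.
G(n) = 0 when n is a multiple of 5.
Multiples of 5 in [1, 106]: 21
N-positions (nonzero Grundy) = 106 - 21 = 85

85


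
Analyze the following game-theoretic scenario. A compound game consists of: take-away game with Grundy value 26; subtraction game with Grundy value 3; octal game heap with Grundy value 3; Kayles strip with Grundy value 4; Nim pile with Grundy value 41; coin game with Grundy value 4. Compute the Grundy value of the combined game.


By the Sprague-Grundy theorem, the Grundy value of a sum of games is the XOR of individual Grundy values.
take-away game: Grundy value = 26. Running XOR: 0 XOR 26 = 26
subtraction game: Grundy value = 3. Running XOR: 26 XOR 3 = 25
octal game heap: Grundy value = 3. Running XOR: 25 XOR 3 = 26
Kayles strip: Grundy value = 4. Running XOR: 26 XOR 4 = 30
Nim pile: Grundy value = 41. Running XOR: 30 XOR 41 = 55
coin game: Grundy value = 4. Running XOR: 55 XOR 4 = 51
The combined Grundy value is 51.

51


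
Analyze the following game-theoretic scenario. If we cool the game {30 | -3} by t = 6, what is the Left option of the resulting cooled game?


Original game: {30 | -3} (a switch {a | b} with a > b).
Cooling by t (for t below the temperature (a - b)/2 = 33/2) taxes each move by t: {a | b} cooled by t is {a - t | b + t}.
Cooling amount: t = 6
Cooled Left option: 30 - 6 = 24
Cooled Right option: -3 + 6 = 3
Cooled game: {24 | 3}
Left option = 24

24


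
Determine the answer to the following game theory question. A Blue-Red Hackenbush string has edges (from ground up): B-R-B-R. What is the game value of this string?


Edges (from ground): B-R-B-R
By Berlekamp's sign-expansion rule, a Blue-Red Hackenbush stalk has the value of the surreal number whose sign sequence is the edge sequence with B -> + and R -> -.
Sign sequence: +-+-
Trace the sign expansion in the surreal number tree, starting from 0:
Edge 1: B (sign +) -> bounds (0, +inf), value = 1
Edge 2: R (sign -) -> bounds (0, 1), value = 1/2
Edge 3: B (sign +) -> bounds (1/2, 1), value = 3/4
Edge 4: R (sign -) -> bounds (1/2, 3/4), value = 5/8
Game value = 5/8

5/8


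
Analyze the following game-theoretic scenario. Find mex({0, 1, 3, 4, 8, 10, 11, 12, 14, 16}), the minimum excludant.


Set = {0, 1, 3, 4, 8, 10, 11, 12, 14, 16}
0 is in the set.
1 is in the set.
2 is NOT in the set. This is the mex.
mex = 2

2


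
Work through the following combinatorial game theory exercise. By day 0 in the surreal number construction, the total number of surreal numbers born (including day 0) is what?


Day 0: {|} = 0 is born. Count = 1.
Day n: the number of surreal numbers born by day n is 2^(n+1) - 1.
By day 0: 2^1 - 1 = 1
By day 0: 1 surreal numbers.

1


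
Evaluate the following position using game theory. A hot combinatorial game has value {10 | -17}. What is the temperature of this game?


The game is {10 | -17}, a switch {a | b} with numbers a > b.
Cooling {a | b} by t gives {a - t | b + t}, which stops being hot when a - t = b + t, i.e. at t = (a - b)/2. So the temperature of a switch is (a - b)/2.
Temperature = (Left option - Right option) / 2
= (10 - (-17)) / 2
= 27 / 2
= 27/2

27/2


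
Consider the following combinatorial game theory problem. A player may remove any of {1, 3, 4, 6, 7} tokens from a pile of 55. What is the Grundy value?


The subtraction set is S = {1, 3, 4, 6, 7}.
G(k) = mex{ G(k - s) : s in S, s <= k }. We compute iteratively: G(0) = 0.
G(1) = mex({0}) = 1
G(2) = mex({1}) = 0
G(3) = mex({0}) = 1
G(4) = mex({0, 1}) = 2
G(5) = mex({0, 1, 2}) = 3
G(6) = mex({0, 1, 3}) = 2
G(7) = mex({0, 1, 2}) = 3
G(8) = mex({0, 1, 2, 3}) = 4
G(9) = mex({0, 1, 2, 3, 4}) = 5
G(10) = mex({1, 2, 3, 5}) = 0
G(11) = mex({0, 2, 3, 4}) = 1
G(12) = mex({1, 2, 3, 4, 5}) = 0
G(13) = mex({0, 2, 3, 5}) = 1
G(14) = mex({0, 1, 3, 4}) = 2
G(15) = mex({0, 1, 2, 4, 5}) = 3
G(16) = mex({0, 1, 3, 5}) = 2
Observe that G(10)..G(16) = 0, 1, 0, 1, 2, 3, 2 repeats G(0)..G(6) = 0, 1, 0, 1, 2, 3, 2.
For k >= max(S) = 7, G(k) is determined by the previous 7 values G(k-7)..G(k-1); a window of 7 consecutive values has recurred shifted by 10, so by induction G(k + 10) = G(k) for all k >= 0: the sequence is periodic from the start with period 10.
One period: G(0..9) = 0, 1, 0, 1, 2, 3, 2, 3, 4, 5.
55 mod 10 = 5, so G(55) = G(5) = 3.

3


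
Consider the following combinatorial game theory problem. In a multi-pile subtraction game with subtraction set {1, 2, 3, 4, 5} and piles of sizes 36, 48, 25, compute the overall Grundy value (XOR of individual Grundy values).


Subtraction set: {1, 2, 3, 4, 5}
For this subtraction set, G(n) = n mod 6 (period = max + 1 = 6).
Pile 1 (size 36): G(36) = 36 mod 6 = 0
Pile 2 (size 48): G(48) = 48 mod 6 = 0
Pile 3 (size 25): G(25) = 25 mod 6 = 1
Total Grundy value = XOR of all: 0 XOR 0 XOR 1 = 1

1


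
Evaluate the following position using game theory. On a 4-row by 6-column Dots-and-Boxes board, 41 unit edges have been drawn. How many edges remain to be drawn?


Grid: 4 x 6 boxes, i.e. 5 rows and 7 columns of dots.
Horizontal edges: (rows + 1) * cols = 5 * 6 = 30
Vertical edges: rows * (cols + 1) = 4 * 7 = 28
Total edges: 30 + 28 = 58
Edges drawn: 41
Remaining: 58 - 41 = 17

17


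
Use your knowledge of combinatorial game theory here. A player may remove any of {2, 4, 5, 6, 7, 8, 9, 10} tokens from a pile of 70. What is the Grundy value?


The subtraction set is S = {2, 4, 5, 6, 7, 8, 9, 10}.
G(k) = mex{ G(k - s) : s in S, s <= k }. We compute iteratively: G(0) = 0.
G(1) = mex({}) = 0
G(2) = mex({0}) = 1
G(3) = mex({0}) = 1
G(4) = mex({0, 1}) = 2
G(5) = mex({0, 1}) = 2
G(6) = mex({0, 1, 2}) = 3
G(7) = mex({0, 1, 2}) = 3
G(8) = mex({0, 1, 2, 3}) = 4
G(9) = mex({0, 1, 2, 3}) = 4
G(10) = mex({0, 1, 2, 3, 4}) = 5
G(11) = mex({0, 1, 2, 3, 4}) = 5
G(12) = mex({1, 2, 3, 4, 5}) = 0
G(13) = mex({1, 2, 3, 4, 5}) = 0
G(14) = mex({0, 2, 3, 4, 5}) = 1
G(15) = mex({0, 2, 3, 4, 5}) = 1
G(16) = mex({0, 1, 3, 4, 5}) = 2
G(17) = mex({0, 1, 3, 4, 5}) = 2
G(18) = mex({0, 1, 2, 4, 5}) = 3
G(19) = mex({0, 1, 2, 4, 5}) = 3
G(20) = mex({0, 1, 2, 3, 5}) = 4
G(21) = mex({0, 1, 2, 3, 5}) = 4
Observe that G(12)..G(21) = 0, 0, 1, 1, 2, 2, 3, 3, 4, 4 repeats G(0)..G(9) = 0, 0, 1, 1, 2, 2, 3, 3, 4, 4.
For k >= max(S) = 10, G(k) is determined by the previous 10 values G(k-10)..G(k-1); a window of 10 consecutive values has recurred shifted by 12, so by induction G(k + 12) = G(k) for all k >= 0: the sequence is periodic from the start with period 12.
One period: G(0..11) = 0, 0, 1, 1, 2, 2, 3, 3, 4, 4, 5, 5.
70 mod 12 = 10, so G(70) = G(10) = 5.

5


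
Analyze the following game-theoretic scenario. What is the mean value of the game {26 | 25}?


Game = {26 | 25}, a switch {a | b} with numbers a > b.
Its thermograph has left wall a - t and right wall b + t, which meet at t = (a - b)/2, where both equal (a + b)/2. So the mast (mean value) is at (a + b)/2.
Mean = (26 + (25))/2 = 51/2 = 51/2

51/2


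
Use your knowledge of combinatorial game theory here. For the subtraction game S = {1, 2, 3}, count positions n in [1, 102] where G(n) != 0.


Subtraction set S = {1, 2, 3}, so G(n) = n mod 4.
G(n) = 0 when n is a multiple of 4.
Multiples of 4 in [1, 102]: 25
N-positions (nonzero Grundy) = 102 - 25 = 77

77


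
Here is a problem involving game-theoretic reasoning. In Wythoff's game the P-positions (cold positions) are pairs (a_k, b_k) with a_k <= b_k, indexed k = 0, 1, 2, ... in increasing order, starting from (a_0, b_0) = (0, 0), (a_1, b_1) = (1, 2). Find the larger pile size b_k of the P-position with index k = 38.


By Wythoff's theorem, a_k = floor(k * phi) and b_k = floor(k * phi^2) = a_k + k, where phi = (1 + sqrt(5))/2 is the golden ratio.
phi = (1 + sqrt(5))/2 = 1.618034
phi^2 = phi + 1 = 2.618034
k = 38
k * phi^2 = 38 * 2.618034 = 99.485292
b_38 = floor(k * phi^2) = 99 (check: a_38 + k = 61 + 38 = 99)

99


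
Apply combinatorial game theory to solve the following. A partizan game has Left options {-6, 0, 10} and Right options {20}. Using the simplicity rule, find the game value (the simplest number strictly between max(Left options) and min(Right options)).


Left options: {-6, 0, 10}, max = 10
Right options: {20}, min = 20
All options are numbers and max(Left) < min(Right), so by the simplicity theorem the value is the simplest (earliest-born) number strictly between 10 and 20.
Integers 11 through 19 all lie strictly between 10 and 20.
Among integers, the simplest (lowest birthday = smallest |n|; 0 is born on day 0, +-n on day n) is 11.
No non-integer in the interval can be simpler: if x is a non-integer in the interval, then floor(x) or ceil(x) also lies in the interval (the interval contains an integer), and both are proper prefixes of x's sign expansion, i.e. born earlier. So the game value is 11.
Game value = 11

11


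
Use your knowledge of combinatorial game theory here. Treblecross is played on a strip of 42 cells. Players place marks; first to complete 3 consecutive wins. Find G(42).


Treblecross: place X on empty cells; 3-in-a-row wins.
Playing within two cells of an existing X lets the opponent win at once, so sensible play treats the cells i-2..i+2 around each X as dead. The player left with no safe cell loses, so this is a normal-play take-away game on strips of safe cells.
Placing X at cell i (0-indexed) of a strip of k safe cells leaves independent strips of sizes max(0, i-2) and max(0, k-i-3). Hence G(k) = mex{ G(max(0,i-2)) XOR G(max(0,k-i-3)) : 0 <= i < k }, with G(0) = 0.
G(1): splits (0,0):0^0=0 -> mex({0}) = 1
G(2): splits (0,0):0^0=0 -> mex({0}) = 1
G(3): splits (0,0):0^0=0 -> mex({0}) = 1
G(4): splits (0,1):0^1=1 (0,0):0^0=0 -> mex({0, 1}) = 2
G(5): splits (0,2):0^1=1 (0,1):0^1=1 (0,0):0^0=0 -> mex({0, 1}) = 2
G(6) = mex({1}) = 0
G(7) = mex({0, 1, 2}) = 3
G(8) = mex({0, 1, 2}) = 3
G(9) = mex({0, 2}) = 1
G(10) = mex({0, 2, 3}) = 1
G(11) = mex({0, 3}) = 1
G(12) = mex({1, 3}) = 0
G(13) = mex({0, 1, 2, 3}) = 4
G(14) = mex({0, 1, 2}) = 3
G(15) = mex({0, 1, 2}) = 3
G(16) = mex({0, 1, 2, 4}) = 3
G(17) = mex({0, 1, 3, 4}) = 2
G(18) = mex({0, 1, 3, 4}) = 2
G(19) = mex({0, 1, 3, 5}) = 2
G(20) = mex({0, 1, 2, 3, 5}) = 4
G(21) = mex({0, 1, 2, 3, 5}) = 4
G(22) = mex({1, 2, 6}) = 0
G(23) = mex({0, 1, 2, 3, 4, 6}) = 5
G(24) = mex({0, 1, 2, 3, 4}) = 5
G(25) = mex({0, 1, 3, 4, 7}) = 2
G(26) = mex({0, 1, 3, 4, 5, 7}) = 2
G(27) = mex({0, 1, 3, 5}) = 2
G(28) = mex({0, 1, 2, 5}) = 3
G(29) = mex({0, 1, 2, 4, 5, 6}) = 3
G(30) = mex({1, 2, 4, 6}) = 0
G(31) = mex({0, 1, 2, 3, 4, 6}) = 5
G(32) = mex({1, 2, 3, 4, 7}) = 0
G(33) = mex({0, 3, 7}) = 1
G(34) = mex({0, 2, 3, 5, 7}) = 1
G(35) = mex({0, 2, 3, 5, 6}) = 1
G(36) = mex({0, 1, 2, 5, 6}) = 3
G(37) = mex({0, 1, 2, 4, 5, 6}) = 3
G(38) = mex({0, 1, 2, 4}) = 3
G(39) = mex({0, 1, 2, 3, 4, 7}) = 5
G(40) = mex({0, 1, 2, 3, 4, 5, 7}) = 6
G(41) = mex({0, 1, 2, 3, 5, 7}) = 4
G(42) = mex({0, 1, 2, 3, 5, 6, 7}) = 4
Therefore G(42) = 4.

4


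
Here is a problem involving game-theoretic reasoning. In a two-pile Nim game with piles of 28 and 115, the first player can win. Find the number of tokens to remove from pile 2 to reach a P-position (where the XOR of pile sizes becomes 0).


Piles: 28 and 115
Current XOR: 28 XOR 115 = 111 (non-zero, so this is an N-position).
To make the XOR zero, we need to find a move that balances the piles.
For pile 2 (size 115): target = 115 XOR 111 = 28
We reduce pile 2 from 115 to 28.
Tokens removed: 115 - 28 = 87
Verification: 28 XOR 28 = 0

87


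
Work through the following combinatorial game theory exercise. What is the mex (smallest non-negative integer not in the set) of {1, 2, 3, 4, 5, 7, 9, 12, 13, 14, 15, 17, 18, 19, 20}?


Set = {1, 2, 3, 4, 5, 7, 9, 12, 13, 14, 15, 17, 18, 19, 20}
0 is NOT in the set. This is the mex.
mex = 0

0


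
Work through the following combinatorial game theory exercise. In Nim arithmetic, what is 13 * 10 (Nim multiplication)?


Nim multiplication is bilinear over XOR: (u XOR v) * w = (u*w) XOR (v*w).
So we split each operand into its bit components and XOR the pairwise Nim products.
13 = 1 + 4 + 8 (as XOR of powers of 2).
10 = 2 + 8 (as XOR of powers of 2).
Using the standard Nim-product table on single bits:
  2*2 = 3,   2*4 = 8,   2*8 = 12,
  4*4 = 6,   4*8 = 11,  8*8 = 13,
and  1*x = x (identity), k*l = l*k (commutative).
Pairwise Nim products:
  1 * 2 = 2
  1 * 8 = 8
  4 * 2 = 8
  4 * 8 = 11
  8 * 2 = 12
  8 * 8 = 13
XOR them: 2 XOR 8 XOR 8 XOR 11 XOR 12 XOR 13 = 8.
Result: 13 * 10 = 8 (in Nim).

8


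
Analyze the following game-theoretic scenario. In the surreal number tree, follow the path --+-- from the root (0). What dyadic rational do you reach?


Sign expansion: --+--
Rule: track bounds (lo, hi), initially (-inf, +inf). On '+', the current value becomes lo and we move to the simplest number in (value, hi): value + 1 if hi = +inf, otherwise the midpoint (value + hi)/2. On '-', the current value becomes hi and we move to value - 1 if lo = -inf, otherwise the midpoint (lo + value)/2.
Start at 0.
Step 1: sign = -, move left. Bounds: (-inf, 0). Value = -1
Step 2: sign = -, move left. Bounds: (-inf, -1). Value = -2
Step 3: sign = +, move right. Bounds: (-2, -1). Value = -3/2
Step 4: sign = -, move left. Bounds: (-2, -3/2). Value = -7/4
Step 5: sign = -, move left. Bounds: (-2, -7/4). Value = -15/8
The surreal number with sign expansion --+-- is -15/8.

-15/8


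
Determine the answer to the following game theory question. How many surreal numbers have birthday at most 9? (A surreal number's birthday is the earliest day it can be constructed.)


Day 0: {|} = 0 is born. Count = 1.
Day n: the number of surreal numbers born by day n is 2^(n+1) - 1.
By day 0: 2^1 - 1 = 1
By day 1: 2^2 - 1 = 3
By day 2: 2^3 - 1 = 7
By day 3: 2^4 - 1 = 15
By day 4: 2^5 - 1 = 31
By day 5: 2^6 - 1 = 63
By day 6: 2^7 - 1 = 127
By day 7: 2^8 - 1 = 255
By day 8: 2^9 - 1 = 511
By day 9: 2^10 - 1 = 1023
By day 9: 1023 surreal numbers.

1023


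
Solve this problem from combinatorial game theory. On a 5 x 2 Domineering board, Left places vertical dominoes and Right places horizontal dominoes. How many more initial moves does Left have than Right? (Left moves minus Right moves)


Board is 5 x 2 (rows x cols).
Left (vertical) placements: (rows-1) * cols = 4 * 2 = 8
Right (horizontal) placements: rows * (cols-1) = 5 * 1 = 5
Advantage = Left - Right = 8 - 5 = 3

3


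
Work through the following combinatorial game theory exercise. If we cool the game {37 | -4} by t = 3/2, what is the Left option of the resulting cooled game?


Original game: {37 | -4} (a switch {a | b} with a > b).
Cooling by t (for t below the temperature (a - b)/2 = 41/2) taxes each move by t: {a | b} cooled by t is {a - t | b + t}.
Cooling amount: t = 3/2
Cooled Left option: 37 - 3/2 = 71/2
Cooled Right option: -4 + 3/2 = -5/2
Cooled game: {71/2 | -5/2}
Left option = 71/2

71/2


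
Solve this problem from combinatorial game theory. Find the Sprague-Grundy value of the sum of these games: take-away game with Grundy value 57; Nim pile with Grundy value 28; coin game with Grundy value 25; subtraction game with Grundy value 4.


By the Sprague-Grundy theorem, the Grundy value of a sum of games is the XOR of individual Grundy values.
take-away game: Grundy value = 57. Running XOR: 0 XOR 57 = 57
Nim pile: Grundy value = 28. Running XOR: 57 XOR 28 = 37
coin game: Grundy value = 25. Running XOR: 37 XOR 25 = 60
subtraction game: Grundy value = 4. Running XOR: 60 XOR 4 = 56
The combined Grundy value is 56.

56


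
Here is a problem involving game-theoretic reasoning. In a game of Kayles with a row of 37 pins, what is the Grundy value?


Kayles: a move removes 1 or 2 adjacent pins from a contiguous row.
Removing pins from a row of k leaves two independent rows (a, b) with a + b = k - 1 (one pin) or a + b = k - 2 (two pins); an end removal gives a = 0.
By Sprague-Grundy, G(k) = mex{ G(a) XOR G(b) } over all these splits. G(0) = 0.
G(1): splits (0,0):0^0=0 -> mex({0}) = 1
G(2): splits (0,1):0^1=1 (0,0):0^0=0 -> mex({0, 1}) = 2
G(3): splits (0,2):0^2=2 (1,1):1^1=0 (0,1):0^1=1 -> mex({0, 1, 2}) = 3
G(4): splits (0,3):0^3=3 (1,2):1^2=3 (0,2):0^2=2 (1,1):1^1=0 -> mex({0, 2, 3}) = 1
G(5): splits (0,4):0^1=1 (1,3):1^3=2 (2,2):2^2=0 (0,3):0^3=3 (1,2):1^2=3 -> mex({0, 1, 2, 3}) = 4
G(6) = mex({0, 1, 2, 4}) = 3
G(7) = mex({0, 1, 3, 4, 5}) = 2
G(8) = mex({0, 2, 3, 5, 6}) = 1
G(9) = mex({0, 1, 2, 3, 6, 7}) = 4
G(10) = mex({0, 1, 3, 4, 5, 7}) = 2
G(11) = mex({0, 1, 2, 3, 4, 5}) = 6
G(12) = mex({0, 1, 2, 3, 5, 6, 7}) = 4
G(13) = mex({0, 2, 3, 4, 6, 7}) = 1
G(14) = mex({0, 1, 4, 5, 6, 7}) = 2
G(15) = mex({0, 1, 2, 3, 4, 5, 6}) = 7
G(16) = mex({0, 2, 3, 5, 6, 7}) = 1
G(17) = mex({0, 1, 2, 3, 5, 6, 7}) = 4
G(18) = mex({0, 1, 2, 4, 5, 6}) = 3
G(19) = mex({0, 1, 3, 4, 5, 7}) = 2
G(20) = mex({0, 2, 3, 4, 5, 6, 7}) = 1
G(21) = mex({0, 1, 2, 3, 5, 6, 7}) = 4
G(22) = mex({0, 1, 2, 3, 4, 5, 7}) = 6
G(23) = mex({0, 1, 2, 3, 4, 5, 6}) = 7
G(24) = mex({0, 1, 2, 3, 5, 6, 7}) = 4
G(25) = mex({0, 2, 3, 4, 6, 7}) = 1
G(26) = mex({0, 1, 3, 4, 5, 6, 7}) = 2
G(27) = mex({0, 1, 2, 3, 4, 5, 6, 7}) = 8
G(28) = mex({0, 1, 2, 3, 4, 6, 7, 8}) = 5
G(29) = mex({0, 1, 2, 3, 5, 6, 7, 8, 9}) = 4
G(30) = mex({0, 1, 2, 3, 4, 5, 6, 9, 10}) = 7
G(31) = mex({0, 1, 3, 4, 5, 7, 10, 11}) = 2
G(32) = mex({0, 2, 3, 4, 5, 6, 7, 9, 11}) = 1
G(33) = mex({0, 1, 2, 3, 4, 5, 6, 7, 9, 12}) = 8
G(34) = mex({0, 1, 2, 3, 4, 5, 7, 8, 11, 12}) = 6
G(35) = mex({0, 1, 2, 3, 4, 5, 6, 8, 9, 10, 11}) = 7
G(36) = mex({0, 1, 2, 3, 5, 6, 7, 9, 10}) = 4
G(37) = mex({0, 2, 3, 4, 6, 7, 9, 10, 11, 12}) = 1
Therefore G(37) = 1.

1


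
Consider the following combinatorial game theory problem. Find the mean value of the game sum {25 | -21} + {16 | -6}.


G1 = {25 | -21}, G2 = {16 | -6}
Each is a switch {a | b} with numbers a > b; its mean value is (a + b)/2, and mean value is additive over game sums: m(G1 + G2) = m(G1) + m(G2).
Mean of G1 = (25 + (-21))/2 = 4/2 = 2
Mean of G2 = (16 + (-6))/2 = 10/2 = 5
Mean of G1 + G2 = 2 + 5 = 7

7


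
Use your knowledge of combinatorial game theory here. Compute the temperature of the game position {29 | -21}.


The game is {29 | -21}, a switch {a | b} with numbers a > b.
Cooling {a | b} by t gives {a - t | b + t}, which stops being hot when a - t = b + t, i.e. at t = (a - b)/2. So the temperature of a switch is (a - b)/2.
Temperature = (Left option - Right option) / 2
= (29 - (-21)) / 2
= 50 / 2
= 25

25


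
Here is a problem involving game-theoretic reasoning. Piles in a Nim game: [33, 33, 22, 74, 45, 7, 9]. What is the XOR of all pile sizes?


We need the XOR (exclusive or) of all pile sizes.
After XOR-ing pile 1 (size 33): 0 XOR 33 = 33
After XOR-ing pile 2 (size 33): 33 XOR 33 = 0
After XOR-ing pile 3 (size 22): 0 XOR 22 = 22
After XOR-ing pile 4 (size 74): 22 XOR 74 = 92
After XOR-ing pile 5 (size 45): 92 XOR 45 = 113
After XOR-ing pile 6 (size 7): 113 XOR 7 = 118
After XOR-ing pile 7 (size 9): 118 XOR 9 = 127
The Nim-value of this position is 127.

127


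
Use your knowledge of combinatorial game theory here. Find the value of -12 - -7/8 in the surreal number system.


x = -12, y = -7/8
Converting to common denominator: 8
x = -96/8, y = -7/8
x - y = -12 - -7/8 = -89/8

-89/8


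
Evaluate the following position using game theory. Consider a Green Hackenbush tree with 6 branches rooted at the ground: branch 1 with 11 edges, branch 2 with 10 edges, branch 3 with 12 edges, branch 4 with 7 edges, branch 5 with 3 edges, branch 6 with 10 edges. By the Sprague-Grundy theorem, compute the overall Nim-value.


The tree has 6 branches from the ground vertex.
In Green Hackenbush, the Nim-value of a simple path of length k is k.
Branch 1: length 11, Nim-value = 11
Branch 2: length 10, Nim-value = 10
Branch 3: length 12, Nim-value = 12
Branch 4: length 7, Nim-value = 7
Branch 5: length 3, Nim-value = 3
Branch 6: length 10, Nim-value = 10
Total Nim-value = XOR of all branch values:
0 XOR 11 = 11
11 XOR 10 = 1
1 XOR 12 = 13
13 XOR 7 = 10
10 XOR 3 = 9
9 XOR 10 = 3
Nim-value of the tree = 3

3


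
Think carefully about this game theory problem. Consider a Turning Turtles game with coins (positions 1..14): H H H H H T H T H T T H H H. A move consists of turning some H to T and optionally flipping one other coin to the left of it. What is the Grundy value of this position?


Coins: H H H H H T H T H T T H H H
Key fact: a single head at position k behaves exactly like a Nim heap of size k (turning it to T and optionally flipping a coin at j < k corresponds to moving the heap from k to j, or to 0), and heads combine as a disjunctive sum (two heads at the same place would cancel, matching j XOR j = 0). So the Nim-value is the XOR of the 1-indexed positions of the heads.
Face-up positions (1-indexed): [1, 2, 3, 4, 5, 7, 9, 12, 13, 14]
XOR 0 with 1: 0 XOR 1 = 1
XOR 1 with 2: 1 XOR 2 = 3
XOR 3 with 3: 3 XOR 3 = 0
XOR 0 with 4: 0 XOR 4 = 4
XOR 4 with 5: 4 XOR 5 = 1
XOR 1 with 7: 1 XOR 7 = 6
XOR 6 with 9: 6 XOR 9 = 15
XOR 15 with 12: 15 XOR 12 = 3
XOR 3 with 13: 3 XOR 13 = 14
XOR 14 with 14: 14 XOR 14 = 0
Nim-value = 0

0


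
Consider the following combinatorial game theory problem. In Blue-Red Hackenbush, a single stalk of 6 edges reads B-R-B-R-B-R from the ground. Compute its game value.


Edges (from ground): B-R-B-R-B-R
By Berlekamp's sign-expansion rule, a Blue-Red Hackenbush stalk has the value of the surreal number whose sign sequence is the edge sequence with B -> + and R -> -.
Sign sequence: +-+-+-
Trace the sign expansion in the surreal number tree, starting from 0:
Edge 1: B (sign +) -> bounds (0, +inf), value = 1
Edge 2: R (sign -) -> bounds (0, 1), value = 1/2
Edge 3: B (sign +) -> bounds (1/2, 1), value = 3/4
Edge 4: R (sign -) -> bounds (1/2, 3/4), value = 5/8
Edge 5: B (sign +) -> bounds (5/8, 3/4), value = 11/16
Edge 6: R (sign -) -> bounds (5/8, 11/16), value = 21/32
Game value = 21/32

21/32


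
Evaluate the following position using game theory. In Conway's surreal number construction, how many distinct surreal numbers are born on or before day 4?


Day 0: {|} = 0 is born. Count = 1.
Day n: the number of surreal numbers born by day n is 2^(n+1) - 1.
By day 0: 2^1 - 1 = 1
By day 1: 2^2 - 1 = 3
By day 2: 2^3 - 1 = 7
By day 3: 2^4 - 1 = 15
By day 4: 2^5 - 1 = 31
By day 4: 31 surreal numbers.

31


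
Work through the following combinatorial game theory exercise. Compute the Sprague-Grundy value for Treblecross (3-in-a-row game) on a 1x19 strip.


Treblecross: place X on empty cells; 3-in-a-row wins.
Playing within two cells of an existing X lets the opponent win at once, so sensible play treats the cells i-2..i+2 around each X as dead. The player left with no safe cell loses, so this is a normal-play take-away game on strips of safe cells.
Placing X at cell i (0-indexed) of a strip of k safe cells leaves independent strips of sizes max(0, i-2) and max(0, k-i-3). Hence G(k) = mex{ G(max(0,i-2)) XOR G(max(0,k-i-3)) : 0 <= i < k }, with G(0) = 0.
G(1): splits (0,0):0^0=0 -> mex({0}) = 1
G(2): splits (0,0):0^0=0 -> mex({0}) = 1
G(3): splits (0,0):0^0=0 -> mex({0}) = 1
G(4): splits (0,1):0^1=1 (0,0):0^0=0 -> mex({0, 1}) = 2
G(5): splits (0,2):0^1=1 (0,1):0^1=1 (0,0):0^0=0 -> mex({0, 1}) = 2
G(6) = mex({1}) = 0
G(7) = mex({0, 1, 2}) = 3
G(8) = mex({0, 1, 2}) = 3
G(9) = mex({0, 2}) = 1
G(10) = mex({0, 2, 3}) = 1
G(11) = mex({0, 3}) = 1
G(12) = mex({1, 3}) = 0
G(13) = mex({0, 1, 2, 3}) = 4
G(14) = mex({0, 1, 2}) = 3
G(15) = mex({0, 1, 2}) = 3
G(16) = mex({0, 1, 2, 4}) = 3
G(17) = mex({0, 1, 3, 4}) = 2
G(18) = mex({0, 1, 3, 4}) = 2
G(19) = mex({0, 1, 3, 5}) = 2
Therefore G(19) = 2.

2
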